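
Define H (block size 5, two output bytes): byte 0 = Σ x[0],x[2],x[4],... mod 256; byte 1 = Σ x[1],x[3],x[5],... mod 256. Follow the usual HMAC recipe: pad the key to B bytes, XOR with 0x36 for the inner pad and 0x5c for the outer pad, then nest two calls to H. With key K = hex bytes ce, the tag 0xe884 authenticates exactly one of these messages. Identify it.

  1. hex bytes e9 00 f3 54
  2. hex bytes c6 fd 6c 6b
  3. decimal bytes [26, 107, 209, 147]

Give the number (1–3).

Key hex bytes ce is 1 byte ≤ B = 5; zero-pad to 5 bytes: K' = ce 00 00 00 00.
K' ⊕ ipad = f8 36 36 36 36; K' ⊕ opad = 92 5c 5c 5c 5c.
m1: inner = H(f8 36 36 36 36 e9 00 f3 54) = b8 48; tag = H(92 5c 5c 5c 5c b8 48) = 9270
m2: inner = H(f8 36 36 36 36 c6 fd 6c 6b) = cc 9e; tag = H(92 5c 5c 5c 5c cc 9e) = e884 ← matches
m3: inner = H(f8 36 36 36 36 1a 6b d1 93) = 62 57; tag = H(92 5c 5c 5c 5c 62 57) = a11a

2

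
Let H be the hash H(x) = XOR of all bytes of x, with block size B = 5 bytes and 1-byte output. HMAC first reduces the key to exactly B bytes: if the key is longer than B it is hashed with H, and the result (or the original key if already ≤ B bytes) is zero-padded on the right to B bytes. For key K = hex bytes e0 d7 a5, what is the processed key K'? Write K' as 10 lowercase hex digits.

Key hex bytes e0 d7 a5 is 3 bytes ≤ B = 5; zero-pad to 5 bytes: K' = e0 d7 a5 00 00.

e0d7a50000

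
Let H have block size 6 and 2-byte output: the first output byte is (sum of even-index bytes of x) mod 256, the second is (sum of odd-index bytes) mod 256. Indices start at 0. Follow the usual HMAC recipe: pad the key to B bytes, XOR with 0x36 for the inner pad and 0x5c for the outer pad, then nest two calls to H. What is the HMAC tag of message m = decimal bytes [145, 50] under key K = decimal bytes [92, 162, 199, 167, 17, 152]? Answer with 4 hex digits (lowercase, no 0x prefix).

fbc2

Key decimal bytes [92, 162, 199, 167, 17, 152] = 5c a2 c7 a7 11 98 is exactly B = 6 bytes: K' = 5c a2 c7 a7 11 98.
K' ⊕ ipad = 6a 94 f1 91 27 ae.  K' ⊕ opad = 00 fe 9b fb 4d c4.
Inner input = (K'⊕ipad) ∥ m = 6a 94 f1 91 27 ae ∥ 91 32.
Inner hash: even-index sum = 531 mod 256 = 19; odd-index sum = 517 mod 256 = 5 → 13 05.
Outer input = (K'⊕opad) ∥ inner = 00 fe 9b fb 4d c4 ∥ 13 05.
Outer hash (tag): even-index sum = 251 mod 256 = 251; odd-index sum = 706 mod 256 = 194 → fb c2.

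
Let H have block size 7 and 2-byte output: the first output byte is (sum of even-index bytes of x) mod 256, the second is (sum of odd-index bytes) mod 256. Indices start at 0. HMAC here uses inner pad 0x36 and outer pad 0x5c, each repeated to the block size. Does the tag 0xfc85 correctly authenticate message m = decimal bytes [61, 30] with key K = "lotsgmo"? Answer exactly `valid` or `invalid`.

Key "lotsgmo" = 6c 6f 74 73 67 6d 6f is exactly B = 7 bytes: K' = 6c 6f 74 73 67 6d 6f.
K' ⊕ ipad = 5a 59 42 45 51 5b 59; K' ⊕ opad = 30 33 28 2f 3b 31 33.
Inner hash: even-index sum = 356 mod 256 = 100; odd-index sum = 310 mod 256 = 54 → 64 36.
Outer hash (recomputed tag): even-index sum = 252 mod 256 = 252; odd-index sum = 247 mod 256 = 247 → fc f7.
Recomputed tag = fcf7; claimed = fc85 → mismatch.

invalid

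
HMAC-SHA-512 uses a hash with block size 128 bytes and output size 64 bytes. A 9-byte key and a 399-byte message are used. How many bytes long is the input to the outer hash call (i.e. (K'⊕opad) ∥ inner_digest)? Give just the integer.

192

Key is 9 ≤ 128 bytes, zero-padded: |K'| = 128.
Outer input = (K'⊕opad) ∥ H(inner) → 128 + 64 = 192 bytes.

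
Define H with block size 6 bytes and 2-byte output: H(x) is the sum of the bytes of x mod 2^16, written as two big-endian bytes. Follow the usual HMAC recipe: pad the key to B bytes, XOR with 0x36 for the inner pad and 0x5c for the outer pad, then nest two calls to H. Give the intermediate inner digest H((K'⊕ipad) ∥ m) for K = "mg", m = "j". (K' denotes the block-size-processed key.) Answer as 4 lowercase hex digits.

Key "mg" = 6d 67 is 2 bytes ≤ B = 6; zero-pad to 6 bytes: K' = 6d 67 00 00 00 00.
K' ⊕ ipad = 5b 51 36 36 36 36.
Inner input = 5b 51 36 36 36 36 ∥ 6a.
Inner hash: sum = 91+81+54+54+54+54+106 = 494 → 01 ee.

01ee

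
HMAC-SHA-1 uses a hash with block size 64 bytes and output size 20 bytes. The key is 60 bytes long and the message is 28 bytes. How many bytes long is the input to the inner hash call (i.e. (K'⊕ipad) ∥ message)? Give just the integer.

92

Key is 60 ≤ 64 bytes, zero-padded: |K'| = 64.
Inner input = (K'⊕ipad) ∥ m → 64 + 28 = 92 bytes.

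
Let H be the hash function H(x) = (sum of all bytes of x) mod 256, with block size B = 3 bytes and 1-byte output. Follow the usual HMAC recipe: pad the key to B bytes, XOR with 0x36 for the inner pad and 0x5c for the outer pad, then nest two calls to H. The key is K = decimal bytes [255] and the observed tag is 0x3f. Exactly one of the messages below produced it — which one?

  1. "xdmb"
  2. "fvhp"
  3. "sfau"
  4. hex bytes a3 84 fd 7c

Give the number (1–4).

3

Key decimal bytes [255] = ff is 1 byte ≤ B = 3; zero-pad to 3 bytes: K' = ff 00 00.
K' ⊕ ipad = c9 36 36; K' ⊕ opad = a3 5c 5c.
m1: inner = H(c9 36 36 78 64 6d 62) = e0; tag = H(a3 5c 5c e0) = 3b
m2: inner = H(c9 36 36 66 76 68 70) = e9; tag = H(a3 5c 5c e9) = 44
m3: inner = H(c9 36 36 73 66 61 75) = e4; tag = H(a3 5c 5c e4) = 3f ← matches
m4: inner = H(c9 36 36 a3 84 fd 7c) = d5; tag = H(a3 5c 5c d5) = 30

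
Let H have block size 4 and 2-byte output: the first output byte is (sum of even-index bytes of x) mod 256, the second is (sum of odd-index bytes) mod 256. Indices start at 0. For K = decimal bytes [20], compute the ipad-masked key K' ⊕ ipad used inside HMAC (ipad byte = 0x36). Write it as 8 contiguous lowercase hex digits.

22363636

Key decimal bytes [20] = 14 is 1 byte ≤ B = 4; zero-pad to 4 bytes: K' = 14 00 00 00.
XOR each byte with 0x36: 14⊕36=22, 00⊕36=36, 00⊕36=36, 00⊕36=36.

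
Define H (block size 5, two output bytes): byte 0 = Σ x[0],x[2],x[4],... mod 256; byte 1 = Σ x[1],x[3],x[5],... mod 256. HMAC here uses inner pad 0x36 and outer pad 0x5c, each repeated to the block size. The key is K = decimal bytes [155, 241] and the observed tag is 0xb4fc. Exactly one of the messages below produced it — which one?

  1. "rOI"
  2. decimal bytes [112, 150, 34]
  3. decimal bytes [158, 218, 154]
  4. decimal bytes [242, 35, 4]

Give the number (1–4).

Key decimal bytes [155, 241] = 9b f1 is 2 bytes ≤ B = 5; zero-pad to 5 bytes: K' = 9b f1 00 00 00.
K' ⊕ ipad = ad c7 36 36 36; K' ⊕ opad = c7 ad 5c 5c 5c.
m1: inner = H(ad c7 36 36 36 72 4f 49) = 68 b8; tag = H(c7 ad 5c 5c 5c 68 b8) = 3771
m2: inner = H(ad c7 36 36 36 70 96 22) = af 8f; tag = H(c7 ad 5c 5c 5c af 8f) = 0eb8
m3: inner = H(ad c7 36 36 36 9e da 9a) = f3 35; tag = H(c7 ad 5c 5c 5c f3 35) = b4fc ← matches
m4: inner = H(ad c7 36 36 36 f2 23 04) = 3c f3; tag = H(c7 ad 5c 5c 5c 3c f3) = 7245

3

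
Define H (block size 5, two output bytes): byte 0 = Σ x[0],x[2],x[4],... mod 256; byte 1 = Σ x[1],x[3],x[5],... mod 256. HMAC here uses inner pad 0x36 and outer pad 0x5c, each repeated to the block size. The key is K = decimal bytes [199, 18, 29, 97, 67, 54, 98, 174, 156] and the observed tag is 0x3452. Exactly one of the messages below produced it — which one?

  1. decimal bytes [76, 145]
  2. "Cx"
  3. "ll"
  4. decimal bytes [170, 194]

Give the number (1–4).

Key decimal bytes [199, 18, 29, 97, 67, 54, 98, 174, 156] = c7 12 1d 61 43 36 62 ae 9c is 9 bytes > B = 5, so hash it first: H(key) = 25 57, then zero-pad to 5 bytes: K' = 25 57 00 00 00.
K' ⊕ ipad = 13 61 36 36 36; K' ⊕ opad = 79 0b 5c 5c 5c.
m1: inner = H(13 61 36 36 36 4c 91) = 10 e3; tag = H(79 0b 5c 5c 5c 10 e3) = 1477
m2: inner = H(13 61 36 36 36 43 78) = f7 da; tag = H(79 0b 5c 5c 5c f7 da) = 0b5e
m3: inner = H(13 61 36 36 36 6c 6c) = eb 03; tag = H(79 0b 5c 5c 5c eb 03) = 3452 ← matches
m4: inner = H(13 61 36 36 36 aa c2) = 41 41; tag = H(79 0b 5c 5c 5c 41 41) = 72a8

3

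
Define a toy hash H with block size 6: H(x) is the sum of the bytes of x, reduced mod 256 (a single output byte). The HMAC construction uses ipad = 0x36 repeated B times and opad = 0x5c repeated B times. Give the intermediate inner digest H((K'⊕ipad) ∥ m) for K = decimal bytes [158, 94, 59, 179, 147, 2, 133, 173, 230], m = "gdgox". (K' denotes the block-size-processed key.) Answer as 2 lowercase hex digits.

c8

Key decimal bytes [158, 94, 59, 179, 147, 2, 133, 173, 230] = 9e 5e 3b b3 93 02 85 ad e6 is 9 bytes > B = 6, so hash it first: H(key) = 97, then zero-pad to 6 bytes: K' = 97 00 00 00 00 00.
K' ⊕ ipad = a1 36 36 36 36 36.
Inner input = a1 36 36 36 36 36 ∥ 67 64 67 6f 78.
Inner hash: sum = 161+54+54+54+54+54+103+100+103+111+120 = 968; mod 256 = 200 → c8.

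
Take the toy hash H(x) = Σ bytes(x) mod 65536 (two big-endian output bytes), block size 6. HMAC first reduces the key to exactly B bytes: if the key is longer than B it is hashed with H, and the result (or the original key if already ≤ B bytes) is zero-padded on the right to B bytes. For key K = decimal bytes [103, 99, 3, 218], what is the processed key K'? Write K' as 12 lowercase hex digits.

Key decimal bytes [103, 99, 3, 218] = 67 63 03 da is 4 bytes ≤ B = 6; zero-pad to 6 bytes: K' = 67 63 03 da 00 00.

676303da0000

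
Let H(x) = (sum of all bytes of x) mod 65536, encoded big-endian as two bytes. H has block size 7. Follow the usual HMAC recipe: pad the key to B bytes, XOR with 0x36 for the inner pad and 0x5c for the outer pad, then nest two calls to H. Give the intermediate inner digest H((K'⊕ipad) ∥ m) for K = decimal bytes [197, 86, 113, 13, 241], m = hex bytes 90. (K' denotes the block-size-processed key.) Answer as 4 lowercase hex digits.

0398

Key decimal bytes [197, 86, 113, 13, 241] = c5 56 71 0d f1 is 5 bytes ≤ B = 7; zero-pad to 7 bytes: K' = c5 56 71 0d f1 00 00.
K' ⊕ ipad = f3 60 47 3b c7 36 36.
Inner input = f3 60 47 3b c7 36 36 ∥ 90.
Inner hash: sum = 243+96+71+59+199+54+54+144 = 920 → 03 98.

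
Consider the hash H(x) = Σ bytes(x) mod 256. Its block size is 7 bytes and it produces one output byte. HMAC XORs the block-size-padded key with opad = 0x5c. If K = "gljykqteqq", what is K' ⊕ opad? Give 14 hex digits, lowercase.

Key "gljykqteqq" = 67 6c 6a 79 6b 71 74 65 71 71 is 10 bytes > B = 7, so hash it first: H(key) = 4d, then zero-pad to 7 bytes: K' = 4d 00 00 00 00 00 00.
XOR each byte with 0x5c: 4d⊕5c=11, 00⊕5c=5c, 00⊕5c=5c, 00⊕5c=5c, 00⊕5c=5c, 00⊕5c=5c, 00⊕5c=5c.

115c5c5c5c5c5c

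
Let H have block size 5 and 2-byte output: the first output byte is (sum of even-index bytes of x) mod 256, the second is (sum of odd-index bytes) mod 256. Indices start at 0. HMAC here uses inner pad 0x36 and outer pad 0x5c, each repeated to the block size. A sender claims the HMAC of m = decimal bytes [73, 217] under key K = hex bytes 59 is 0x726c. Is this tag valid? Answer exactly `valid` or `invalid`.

Key hex bytes 59 is 1 byte ≤ B = 5; zero-pad to 5 bytes: K' = 59 00 00 00 00.
K' ⊕ ipad = 6f 36 36 36 36; K' ⊕ opad = 05 5c 5c 5c 5c.
Inner hash: even-index sum = 436 mod 256 = 180; odd-index sum = 181 mod 256 = 181 → b4 b5.
Outer hash (recomputed tag): even-index sum = 370 mod 256 = 114; odd-index sum = 364 mod 256 = 108 → 72 6c.
Recomputed tag = 726c; claimed = 726c → match.

valid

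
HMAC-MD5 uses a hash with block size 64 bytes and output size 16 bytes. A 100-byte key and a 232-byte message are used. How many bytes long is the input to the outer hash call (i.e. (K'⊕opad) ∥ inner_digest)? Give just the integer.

Key is 100 > 64 bytes, so it is hashed to 16 bytes then zero-padded to 64: |K'| = 64.
Outer input = (K'⊕opad) ∥ H(inner) → 64 + 16 = 80 bytes.

80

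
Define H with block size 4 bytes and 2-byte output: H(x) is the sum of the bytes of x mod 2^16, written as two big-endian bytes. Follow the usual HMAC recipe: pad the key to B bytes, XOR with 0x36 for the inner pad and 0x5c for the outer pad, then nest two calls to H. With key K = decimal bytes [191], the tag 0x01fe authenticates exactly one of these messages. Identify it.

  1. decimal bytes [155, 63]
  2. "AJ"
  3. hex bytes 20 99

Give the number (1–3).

1

Key decimal bytes [191] = bf is 1 byte ≤ B = 4; zero-pad to 4 bytes: K' = bf 00 00 00.
K' ⊕ ipad = 89 36 36 36; K' ⊕ opad = e3 5c 5c 5c.
m1: inner = H(89 36 36 36 9b 3f) = 02 05; tag = H(e3 5c 5c 5c 02 05) = 01fe ← matches
m2: inner = H(89 36 36 36 41 4a) = 01 b6; tag = H(e3 5c 5c 5c 01 b6) = 02ae
m3: inner = H(89 36 36 36 20 99) = 01 e4; tag = H(e3 5c 5c 5c 01 e4) = 02dc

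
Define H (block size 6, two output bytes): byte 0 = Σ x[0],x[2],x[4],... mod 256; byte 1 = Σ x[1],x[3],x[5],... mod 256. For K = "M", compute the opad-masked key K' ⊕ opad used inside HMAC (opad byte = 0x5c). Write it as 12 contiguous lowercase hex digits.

115c5c5c5c5c

Key "M" = 4d is 1 byte ≤ B = 6; zero-pad to 6 bytes: K' = 4d 00 00 00 00 00.
XOR each byte with 0x5c: 4d⊕5c=11, 00⊕5c=5c, 00⊕5c=5c, 00⊕5c=5c, 00⊕5c=5c, 00⊕5c=5c.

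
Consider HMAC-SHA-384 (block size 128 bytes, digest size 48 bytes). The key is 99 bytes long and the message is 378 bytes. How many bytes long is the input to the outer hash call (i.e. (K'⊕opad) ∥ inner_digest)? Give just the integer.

176

Key is 99 ≤ 128 bytes, zero-padded: |K'| = 128.
Outer input = (K'⊕opad) ∥ H(inner) → 128 + 48 = 176 bytes.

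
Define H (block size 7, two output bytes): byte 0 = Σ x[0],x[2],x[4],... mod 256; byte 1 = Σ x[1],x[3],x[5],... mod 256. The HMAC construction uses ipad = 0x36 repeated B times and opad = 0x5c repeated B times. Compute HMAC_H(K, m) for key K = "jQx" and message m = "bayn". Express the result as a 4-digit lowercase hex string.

Key "jQx" = 6a 51 78 is 3 bytes ≤ B = 7; zero-pad to 7 bytes: K' = 6a 51 78 00 00 00 00.
K' ⊕ ipad = 5c 67 4e 36 36 36 36.  K' ⊕ opad = 36 0d 24 5c 5c 5c 5c.
Inner input = (K'⊕ipad) ∥ m = 5c 67 4e 36 36 36 36 ∥ 62 61 79 6e.
Inner hash: even-index sum = 485 mod 256 = 229; odd-index sum = 430 mod 256 = 174 → e5 ae.
Outer input = (K'⊕opad) ∥ inner = 36 0d 24 5c 5c 5c 5c ∥ e5 ae.
Outer hash (tag): even-index sum = 448 mod 256 = 192; odd-index sum = 426 mod 256 = 170 → c0 aa.

c0aa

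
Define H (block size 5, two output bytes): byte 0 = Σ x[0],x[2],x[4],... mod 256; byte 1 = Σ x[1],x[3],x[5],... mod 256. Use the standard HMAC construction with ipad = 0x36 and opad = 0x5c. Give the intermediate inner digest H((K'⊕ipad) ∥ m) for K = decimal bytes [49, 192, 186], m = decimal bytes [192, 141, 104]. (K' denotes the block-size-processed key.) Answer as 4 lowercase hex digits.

Key decimal bytes [49, 192, 186] = 31 c0 ba is 3 bytes ≤ B = 5; zero-pad to 5 bytes: K' = 31 c0 ba 00 00.
K' ⊕ ipad = 07 f6 8c 36 36.
Inner input = 07 f6 8c 36 36 ∥ c0 8d 68.
Inner hash: even-index sum = 342 mod 256 = 86; odd-index sum = 596 mod 256 = 84 → 56 54.

5654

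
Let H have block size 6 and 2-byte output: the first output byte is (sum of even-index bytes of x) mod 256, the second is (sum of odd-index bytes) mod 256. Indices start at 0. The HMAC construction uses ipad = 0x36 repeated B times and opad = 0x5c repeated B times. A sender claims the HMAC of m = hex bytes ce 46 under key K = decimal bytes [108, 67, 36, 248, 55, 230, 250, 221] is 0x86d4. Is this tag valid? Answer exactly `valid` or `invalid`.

Key decimal bytes [108, 67, 36, 248, 55, 230, 250, 221] = 6c 43 24 f8 37 e6 fa dd is 8 bytes > B = 6, so hash it first: H(key) = c1 fe, then zero-pad to 6 bytes: K' = c1 fe 00 00 00 00.
K' ⊕ ipad = f7 c8 36 36 36 36; K' ⊕ opad = 9d a2 5c 5c 5c 5c.
Inner hash: even-index sum = 561 mod 256 = 49; odd-index sum = 378 mod 256 = 122 → 31 7a.
Outer hash (recomputed tag): even-index sum = 390 mod 256 = 134; odd-index sum = 468 mod 256 = 212 → 86 d4.
Recomputed tag = 86d4; claimed = 86d4 → match.

valid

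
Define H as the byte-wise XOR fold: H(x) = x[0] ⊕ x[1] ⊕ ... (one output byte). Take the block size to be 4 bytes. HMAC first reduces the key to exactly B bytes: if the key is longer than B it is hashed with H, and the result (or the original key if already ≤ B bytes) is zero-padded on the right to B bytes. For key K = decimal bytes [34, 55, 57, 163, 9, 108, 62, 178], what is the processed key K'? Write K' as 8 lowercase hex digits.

66000000

|K| = 8 > B = 4, so first hash the key.
H(K): XOR 22⊕37⊕39⊕a3⊕09⊕6c⊕3e⊕b2 = 66.
Zero-pad H(K) = 66 to 4 bytes: K' = 66 00 00 00.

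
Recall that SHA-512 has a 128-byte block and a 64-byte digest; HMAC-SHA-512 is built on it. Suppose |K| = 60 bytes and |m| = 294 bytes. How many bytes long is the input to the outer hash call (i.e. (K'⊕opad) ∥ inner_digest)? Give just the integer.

192

Key is 60 ≤ 128 bytes, zero-padded: |K'| = 128.
Outer input = (K'⊕opad) ∥ H(inner) → 128 + 64 = 192 bytes.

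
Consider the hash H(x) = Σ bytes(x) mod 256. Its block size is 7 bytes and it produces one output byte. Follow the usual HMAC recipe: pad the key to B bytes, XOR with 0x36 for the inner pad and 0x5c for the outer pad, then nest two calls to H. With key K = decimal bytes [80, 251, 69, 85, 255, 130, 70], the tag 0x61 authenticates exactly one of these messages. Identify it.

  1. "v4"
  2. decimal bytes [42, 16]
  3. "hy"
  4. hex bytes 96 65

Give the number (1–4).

Key decimal bytes [80, 251, 69, 85, 255, 130, 70] = 50 fb 45 55 ff 82 46 is exactly B = 7 bytes: K' = 50 fb 45 55 ff 82 46.
K' ⊕ ipad = 66 cd 73 63 c9 b4 70; K' ⊕ opad = 0c a7 19 09 a3 de 1a.
m1: inner = H(66 cd 73 63 c9 b4 70 76 34) = a0; tag = H(0c a7 19 09 a3 de 1a a0) = 10
m2: inner = H(66 cd 73 63 c9 b4 70 2a 10) = 30; tag = H(0c a7 19 09 a3 de 1a 30) = a0
m3: inner = H(66 cd 73 63 c9 b4 70 68 79) = d7; tag = H(0c a7 19 09 a3 de 1a d7) = 47
m4: inner = H(66 cd 73 63 c9 b4 70 96 65) = f1; tag = H(0c a7 19 09 a3 de 1a f1) = 61 ← matches

4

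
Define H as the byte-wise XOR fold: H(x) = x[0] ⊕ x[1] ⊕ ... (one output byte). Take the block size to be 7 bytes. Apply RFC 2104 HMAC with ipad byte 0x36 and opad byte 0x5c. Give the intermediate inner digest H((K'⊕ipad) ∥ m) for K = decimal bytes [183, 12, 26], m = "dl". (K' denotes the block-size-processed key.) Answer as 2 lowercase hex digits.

9f

Key decimal bytes [183, 12, 26] = b7 0c 1a is 3 bytes ≤ B = 7; zero-pad to 7 bytes: K' = b7 0c 1a 00 00 00 00.
K' ⊕ ipad = 81 3a 2c 36 36 36 36.
Inner input = 81 3a 2c 36 36 36 36 ∥ 64 6c.
Inner hash: XOR 81⊕3a⊕2c⊕36⊕36⊕36⊕36⊕64⊕6c = 9f.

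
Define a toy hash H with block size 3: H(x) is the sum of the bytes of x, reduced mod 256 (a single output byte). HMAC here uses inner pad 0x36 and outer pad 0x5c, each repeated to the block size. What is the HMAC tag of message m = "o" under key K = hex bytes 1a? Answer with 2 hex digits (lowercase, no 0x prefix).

Key hex bytes 1a is 1 byte ≤ B = 3; zero-pad to 3 bytes: K' = 1a 00 00.
K' ⊕ ipad = 2c 36 36.  K' ⊕ opad = 46 5c 5c.
Inner input = (K'⊕ipad) ∥ m = 2c 36 36 ∥ 6f.
Inner hash: sum = 44+54+54+111 = 263; mod 256 = 7 → 07.
Outer input = (K'⊕opad) ∥ inner = 46 5c 5c ∥ 07.
Outer hash (tag): sum = 70+92+92+7 = 261; mod 256 = 5 → 05.

05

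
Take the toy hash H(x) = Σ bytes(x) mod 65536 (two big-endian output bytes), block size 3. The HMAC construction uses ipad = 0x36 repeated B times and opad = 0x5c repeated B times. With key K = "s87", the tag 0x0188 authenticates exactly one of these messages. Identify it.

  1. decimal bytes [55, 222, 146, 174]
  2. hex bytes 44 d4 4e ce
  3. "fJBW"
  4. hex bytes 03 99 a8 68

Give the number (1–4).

2

Key "s87" = 73 38 37 is exactly B = 3 bytes: K' = 73 38 37.
K' ⊕ ipad = 45 0e 01; K' ⊕ opad = 2f 64 6b.
m1: inner = H(45 0e 01 37 de 92 ae) = 02 a9; tag = H(2f 64 6b 02 a9) = 01a9
m2: inner = H(45 0e 01 44 d4 4e ce) = 02 88; tag = H(2f 64 6b 02 88) = 0188 ← matches
m3: inner = H(45 0e 01 66 4a 42 57) = 01 9d; tag = H(2f 64 6b 01 9d) = 019c
m4: inner = H(45 0e 01 03 99 a8 68) = 02 00; tag = H(2f 64 6b 02 00) = 0100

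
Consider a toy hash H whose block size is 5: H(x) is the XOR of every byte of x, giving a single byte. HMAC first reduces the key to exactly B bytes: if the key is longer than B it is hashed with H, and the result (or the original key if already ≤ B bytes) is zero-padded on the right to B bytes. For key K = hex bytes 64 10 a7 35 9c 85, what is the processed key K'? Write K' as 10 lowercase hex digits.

ff00000000

|K| = 6 > B = 5, so first hash the key.
H(K): XOR 64⊕10⊕a7⊕35⊕9c⊕85 = ff.
Zero-pad H(K) = ff to 5 bytes: K' = ff 00 00 00 00.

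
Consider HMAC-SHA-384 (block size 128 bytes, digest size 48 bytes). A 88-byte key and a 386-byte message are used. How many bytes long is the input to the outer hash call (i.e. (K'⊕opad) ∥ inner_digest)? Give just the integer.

Key is 88 ≤ 128 bytes, zero-padded: |K'| = 128.
Outer input = (K'⊕opad) ∥ H(inner) → 128 + 48 = 176 bytes.

176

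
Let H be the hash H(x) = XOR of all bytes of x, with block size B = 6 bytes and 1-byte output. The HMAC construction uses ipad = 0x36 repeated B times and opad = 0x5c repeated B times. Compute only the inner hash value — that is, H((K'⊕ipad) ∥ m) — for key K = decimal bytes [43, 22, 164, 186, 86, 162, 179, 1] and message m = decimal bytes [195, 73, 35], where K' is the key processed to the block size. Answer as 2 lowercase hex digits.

Key decimal bytes [43, 22, 164, 186, 86, 162, 179, 1] = 2b 16 a4 ba 56 a2 b3 01 is 8 bytes > B = 6, so hash it first: H(key) = 65, then zero-pad to 6 bytes: K' = 65 00 00 00 00 00.
K' ⊕ ipad = 53 36 36 36 36 36.
Inner input = 53 36 36 36 36 36 ∥ c3 49 23.
Inner hash: XOR 53⊕36⊕36⊕36⊕36⊕36⊕c3⊕49⊕23 = cc.

cc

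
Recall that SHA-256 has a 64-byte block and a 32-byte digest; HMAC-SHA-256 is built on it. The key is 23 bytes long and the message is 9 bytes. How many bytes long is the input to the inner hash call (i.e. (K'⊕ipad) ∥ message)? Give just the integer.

Key is 23 ≤ 64 bytes, zero-padded: |K'| = 64.
Inner input = (K'⊕ipad) ∥ m → 64 + 9 = 73 bytes.

73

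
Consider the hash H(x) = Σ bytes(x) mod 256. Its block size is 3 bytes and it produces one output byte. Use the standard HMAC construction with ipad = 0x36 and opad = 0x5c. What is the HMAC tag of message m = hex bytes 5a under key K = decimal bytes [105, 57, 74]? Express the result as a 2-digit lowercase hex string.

Key decimal bytes [105, 57, 74] = 69 39 4a is exactly B = 3 bytes: K' = 69 39 4a.
K' ⊕ ipad = 5f 0f 7c.  K' ⊕ opad = 35 65 16.
Inner input = (K'⊕ipad) ∥ m = 5f 0f 7c ∥ 5a.
Inner hash: sum = 95+15+124+90 = 324; mod 256 = 68 → 44.
Outer input = (K'⊕opad) ∥ inner = 35 65 16 ∥ 44.
Outer hash (tag): sum = 53+101+22+68 = 244 → f4.

f4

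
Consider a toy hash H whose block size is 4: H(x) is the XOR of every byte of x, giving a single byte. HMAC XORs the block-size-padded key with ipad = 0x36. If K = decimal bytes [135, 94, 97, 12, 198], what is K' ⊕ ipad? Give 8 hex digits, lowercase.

Key decimal bytes [135, 94, 97, 12, 198] = 87 5e 61 0c c6 is 5 bytes > B = 4, so hash it first: H(key) = 72, then zero-pad to 4 bytes: K' = 72 00 00 00.
XOR each byte with 0x36: 72⊕36=44, 00⊕36=36, 00⊕36=36, 00⊕36=36.

44363636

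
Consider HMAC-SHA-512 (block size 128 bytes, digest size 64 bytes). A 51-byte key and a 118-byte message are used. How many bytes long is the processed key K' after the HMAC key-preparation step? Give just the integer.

Key is 51 ≤ 128 bytes, zero-padded: |K'| = 128.

128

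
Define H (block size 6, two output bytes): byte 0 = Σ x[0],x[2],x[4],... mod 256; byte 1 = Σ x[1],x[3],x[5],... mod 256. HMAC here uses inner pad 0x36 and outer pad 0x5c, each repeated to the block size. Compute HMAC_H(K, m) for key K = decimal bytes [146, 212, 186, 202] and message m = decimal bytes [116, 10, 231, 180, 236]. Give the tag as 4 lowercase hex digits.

Key decimal bytes [146, 212, 186, 202] = 92 d4 ba ca is 4 bytes ≤ B = 6; zero-pad to 6 bytes: K' = 92 d4 ba ca 00 00.
K' ⊕ ipad = a4 e2 8c fc 36 36.  K' ⊕ opad = ce 88 e6 96 5c 5c.
Inner input = (K'⊕ipad) ∥ m = a4 e2 8c fc 36 36 ∥ 74 0a e7 b4 ec.
Inner hash: even-index sum = 941 mod 256 = 173; odd-index sum = 722 mod 256 = 210 → ad d2.
Outer input = (K'⊕opad) ∥ inner = ce 88 e6 96 5c 5c ∥ ad d2.
Outer hash (tag): even-index sum = 701 mod 256 = 189; odd-index sum = 588 mod 256 = 76 → bd 4c.

bd4c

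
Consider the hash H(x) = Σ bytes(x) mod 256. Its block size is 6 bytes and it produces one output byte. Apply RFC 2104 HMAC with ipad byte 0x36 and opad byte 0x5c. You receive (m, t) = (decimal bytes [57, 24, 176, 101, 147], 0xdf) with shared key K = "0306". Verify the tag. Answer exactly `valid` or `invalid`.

valid

Key "0306" = 30 33 30 36 is 4 bytes ≤ B = 6; zero-pad to 6 bytes: K' = 30 33 30 36 00 00.
K' ⊕ ipad = 06 05 06 00 36 36; K' ⊕ opad = 6c 6f 6c 6a 5c 5c.
Inner hash: sum = 6+5+6+0+54+54+57+24+176+101+147 = 630; mod 256 = 118 → 76.
Outer hash (recomputed tag): sum = 108+111+108+106+92+92+118 = 735; mod 256 = 223 → df.
Recomputed tag = df; claimed = df → match.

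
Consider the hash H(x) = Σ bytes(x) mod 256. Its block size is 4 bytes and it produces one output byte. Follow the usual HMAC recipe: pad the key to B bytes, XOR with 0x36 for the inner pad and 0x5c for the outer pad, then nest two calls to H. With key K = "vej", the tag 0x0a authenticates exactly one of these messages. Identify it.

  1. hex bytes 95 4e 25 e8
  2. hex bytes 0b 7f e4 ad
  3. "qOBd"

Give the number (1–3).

1

Key "vej" = 76 65 6a is 3 bytes ≤ B = 4; zero-pad to 4 bytes: K' = 76 65 6a 00.
K' ⊕ ipad = 40 53 5c 36; K' ⊕ opad = 2a 39 36 5c.
m1: inner = H(40 53 5c 36 95 4e 25 e8) = 15; tag = H(2a 39 36 5c 15) = 0a ← matches
m2: inner = H(40 53 5c 36 0b 7f e4 ad) = 40; tag = H(2a 39 36 5c 40) = 35
m3: inner = H(40 53 5c 36 71 4f 42 64) = 8b; tag = H(2a 39 36 5c 8b) = 80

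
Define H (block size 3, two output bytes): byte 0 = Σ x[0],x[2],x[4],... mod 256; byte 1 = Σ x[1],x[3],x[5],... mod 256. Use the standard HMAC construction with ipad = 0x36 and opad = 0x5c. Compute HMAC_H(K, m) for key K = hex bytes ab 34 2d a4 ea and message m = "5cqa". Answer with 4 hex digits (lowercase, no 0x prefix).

Key hex bytes ab 34 2d a4 ea is 5 bytes > B = 3, so hash it first: H(key) = c2 d8, then zero-pad to 3 bytes: K' = c2 d8 00.
K' ⊕ ipad = f4 ee 36.  K' ⊕ opad = 9e 84 5c.
Inner input = (K'⊕ipad) ∥ m = f4 ee 36 ∥ 35 63 71 61.
Inner hash: even-index sum = 494 mod 256 = 238; odd-index sum = 404 mod 256 = 148 → ee 94.
Outer input = (K'⊕opad) ∥ inner = 9e 84 5c ∥ ee 94.
Outer hash (tag): even-index sum = 398 mod 256 = 142; odd-index sum = 370 mod 256 = 114 → 8e 72.

8e72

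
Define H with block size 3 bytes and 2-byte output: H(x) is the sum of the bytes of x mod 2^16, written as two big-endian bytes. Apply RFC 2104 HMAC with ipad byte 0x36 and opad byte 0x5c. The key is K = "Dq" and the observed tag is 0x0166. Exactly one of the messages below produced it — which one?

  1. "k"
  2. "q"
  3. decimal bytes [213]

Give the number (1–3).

3

Key "Dq" = 44 71 is 2 bytes ≤ B = 3; zero-pad to 3 bytes: K' = 44 71 00.
K' ⊕ ipad = 72 47 36; K' ⊕ opad = 18 2d 5c.
m1: inner = H(72 47 36 6b) = 01 5a; tag = H(18 2d 5c 01 5a) = 00fc
m2: inner = H(72 47 36 71) = 01 60; tag = H(18 2d 5c 01 60) = 0102
m3: inner = H(72 47 36 d5) = 01 c4; tag = H(18 2d 5c 01 c4) = 0166 ← matches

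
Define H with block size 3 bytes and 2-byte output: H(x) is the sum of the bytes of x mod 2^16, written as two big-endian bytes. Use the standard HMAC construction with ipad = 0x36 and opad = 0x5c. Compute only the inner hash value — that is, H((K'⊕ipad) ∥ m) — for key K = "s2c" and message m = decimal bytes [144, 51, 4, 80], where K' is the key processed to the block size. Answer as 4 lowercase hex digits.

01b5

Key "s2c" = 73 32 63 is exactly B = 3 bytes: K' = 73 32 63.
K' ⊕ ipad = 45 04 55.
Inner input = 45 04 55 ∥ 90 33 04 50.
Inner hash: sum = 69+4+85+144+51+4+80 = 437 → 01 b5.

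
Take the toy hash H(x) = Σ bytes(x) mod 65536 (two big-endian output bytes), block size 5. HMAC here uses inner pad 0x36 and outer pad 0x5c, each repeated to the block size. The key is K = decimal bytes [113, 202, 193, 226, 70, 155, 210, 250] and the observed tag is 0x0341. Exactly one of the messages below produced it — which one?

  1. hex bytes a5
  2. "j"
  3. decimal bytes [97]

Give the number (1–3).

Key decimal bytes [113, 202, 193, 226, 70, 155, 210, 250] = 71 ca c1 e2 46 9b d2 fa is 8 bytes > B = 5, so hash it first: H(key) = 05 8b, then zero-pad to 5 bytes: K' = 05 8b 00 00 00.
K' ⊕ ipad = 33 bd 36 36 36; K' ⊕ opad = 59 d7 5c 5c 5c.
m1: inner = H(33 bd 36 36 36 a5) = 02 37; tag = H(59 d7 5c 5c 5c 02 37) = 027d
m2: inner = H(33 bd 36 36 36 6a) = 01 fc; tag = H(59 d7 5c 5c 5c 01 fc) = 0341 ← matches
m3: inner = H(33 bd 36 36 36 61) = 01 f3; tag = H(59 d7 5c 5c 5c 01 f3) = 0338

2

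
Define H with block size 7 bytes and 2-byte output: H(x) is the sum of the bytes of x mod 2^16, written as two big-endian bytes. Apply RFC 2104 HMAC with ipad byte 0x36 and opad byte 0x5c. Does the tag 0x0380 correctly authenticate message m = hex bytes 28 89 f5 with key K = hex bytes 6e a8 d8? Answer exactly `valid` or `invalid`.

Key hex bytes 6e a8 d8 is 3 bytes ≤ B = 7; zero-pad to 7 bytes: K' = 6e a8 d8 00 00 00 00.
K' ⊕ ipad = 58 9e ee 36 36 36 36; K' ⊕ opad = 32 f4 84 5c 5c 5c 5c.
Inner hash: sum = 88+158+238+54+54+54+54+40+137+245 = 1122 → 04 62.
Outer hash (recomputed tag): sum = 50+244+132+92+92+92+92+4+98 = 896 → 03 80.
Recomputed tag = 0380; claimed = 0380 → match.

valid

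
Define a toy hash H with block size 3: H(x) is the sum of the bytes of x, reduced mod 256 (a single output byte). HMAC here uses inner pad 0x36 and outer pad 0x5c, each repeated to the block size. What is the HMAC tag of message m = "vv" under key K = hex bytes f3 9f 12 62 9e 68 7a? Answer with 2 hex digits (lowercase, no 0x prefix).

Key hex bytes f3 9f 12 62 9e 68 7a is 7 bytes > B = 3, so hash it first: H(key) = 86, then zero-pad to 3 bytes: K' = 86 00 00.
K' ⊕ ipad = b0 36 36.  K' ⊕ opad = da 5c 5c.
Inner input = (K'⊕ipad) ∥ m = b0 36 36 ∥ 76 76.
Inner hash: sum = 176+54+54+118+118 = 520; mod 256 = 8 → 08.
Outer input = (K'⊕opad) ∥ inner = da 5c 5c ∥ 08.
Outer hash (tag): sum = 218+92+92+8 = 410; mod 256 = 154 → 9a.

9a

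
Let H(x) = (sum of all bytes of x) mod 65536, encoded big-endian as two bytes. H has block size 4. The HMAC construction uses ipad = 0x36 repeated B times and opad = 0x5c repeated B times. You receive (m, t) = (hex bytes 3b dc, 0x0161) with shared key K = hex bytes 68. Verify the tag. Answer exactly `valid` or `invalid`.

Key hex bytes 68 is 1 byte ≤ B = 4; zero-pad to 4 bytes: K' = 68 00 00 00.
K' ⊕ ipad = 5e 36 36 36; K' ⊕ opad = 34 5c 5c 5c.
Inner hash: sum = 94+54+54+54+59+220 = 535 → 02 17.
Outer hash (recomputed tag): sum = 52+92+92+92+2+23 = 353 → 01 61.
Recomputed tag = 0161; claimed = 0161 → match.

valid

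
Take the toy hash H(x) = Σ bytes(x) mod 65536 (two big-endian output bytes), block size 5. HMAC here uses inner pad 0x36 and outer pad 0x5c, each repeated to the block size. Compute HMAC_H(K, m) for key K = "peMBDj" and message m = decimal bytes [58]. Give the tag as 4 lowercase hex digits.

Key "peMBDj" = 70 65 4d 42 44 6a is 6 bytes > B = 5, so hash it first: H(key) = 02 12, then zero-pad to 5 bytes: K' = 02 12 00 00 00.
K' ⊕ ipad = 34 24 36 36 36.  K' ⊕ opad = 5e 4e 5c 5c 5c.
Inner input = (K'⊕ipad) ∥ m = 34 24 36 36 36 ∥ 3a.
Inner hash: sum = 52+36+54+54+54+58 = 308 → 01 34.
Outer input = (K'⊕opad) ∥ inner = 5e 4e 5c 5c 5c ∥ 01 34.
Outer hash (tag): sum = 94+78+92+92+92+1+52 = 501 → 01 f5.

01f5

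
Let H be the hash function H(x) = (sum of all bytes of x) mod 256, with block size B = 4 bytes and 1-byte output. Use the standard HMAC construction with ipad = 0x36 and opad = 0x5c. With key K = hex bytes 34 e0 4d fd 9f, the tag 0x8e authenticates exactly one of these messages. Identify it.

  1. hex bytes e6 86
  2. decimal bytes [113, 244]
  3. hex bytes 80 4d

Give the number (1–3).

1

Key hex bytes 34 e0 4d fd 9f is 5 bytes > B = 4, so hash it first: H(key) = fd, then zero-pad to 4 bytes: K' = fd 00 00 00.
K' ⊕ ipad = cb 36 36 36; K' ⊕ opad = a1 5c 5c 5c.
m1: inner = H(cb 36 36 36 e6 86) = d9; tag = H(a1 5c 5c 5c d9) = 8e ← matches
m2: inner = H(cb 36 36 36 71 f4) = d2; tag = H(a1 5c 5c 5c d2) = 87
m3: inner = H(cb 36 36 36 80 4d) = 3a; tag = H(a1 5c 5c 5c 3a) = ef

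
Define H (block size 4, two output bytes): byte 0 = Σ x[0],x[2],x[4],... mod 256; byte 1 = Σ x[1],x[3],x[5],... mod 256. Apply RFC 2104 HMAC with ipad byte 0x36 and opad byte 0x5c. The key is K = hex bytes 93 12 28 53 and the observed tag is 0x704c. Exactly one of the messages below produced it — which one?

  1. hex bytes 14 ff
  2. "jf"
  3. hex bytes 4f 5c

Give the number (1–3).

2

Key hex bytes 93 12 28 53 is exactly B = 4 bytes: K' = 93 12 28 53.
K' ⊕ ipad = a5 24 1e 65; K' ⊕ opad = cf 4e 74 0f.
m1: inner = H(a5 24 1e 65 14 ff) = d7 88; tag = H(cf 4e 74 0f d7 88) = 1ae5
m2: inner = H(a5 24 1e 65 6a 66) = 2d ef; tag = H(cf 4e 74 0f 2d ef) = 704c ← matches
m3: inner = H(a5 24 1e 65 4f 5c) = 12 e5; tag = H(cf 4e 74 0f 12 e5) = 5542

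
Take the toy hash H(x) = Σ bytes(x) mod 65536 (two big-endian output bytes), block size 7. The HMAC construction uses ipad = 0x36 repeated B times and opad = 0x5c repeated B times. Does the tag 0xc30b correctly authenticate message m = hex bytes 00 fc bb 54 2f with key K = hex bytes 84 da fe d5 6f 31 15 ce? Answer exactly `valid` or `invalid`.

invalid

Key hex bytes 84 da fe d5 6f 31 15 ce is 8 bytes > B = 7, so hash it first: H(key) = 04 b4, then zero-pad to 7 bytes: K' = 04 b4 00 00 00 00 00.
K' ⊕ ipad = 32 82 36 36 36 36 36; K' ⊕ opad = 58 e8 5c 5c 5c 5c 5c.
Inner hash: sum = 50+130+54+54+54+54+54+0+252+187+84+47 = 1020 → 03 fc.
Outer hash (recomputed tag): sum = 88+232+92+92+92+92+92+3+252 = 1035 → 04 0b.
Recomputed tag = 040b; claimed = c30b → mismatch.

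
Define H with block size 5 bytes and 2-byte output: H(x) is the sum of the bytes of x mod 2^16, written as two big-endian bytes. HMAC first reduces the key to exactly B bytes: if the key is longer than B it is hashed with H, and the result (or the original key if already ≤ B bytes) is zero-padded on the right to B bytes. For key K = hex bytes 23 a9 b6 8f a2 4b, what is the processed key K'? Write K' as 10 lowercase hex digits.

02fe000000

|K| = 6 > B = 5, so first hash the key.
H(K): sum = 35+169+182+143+162+75 = 766 → 02 fe.
Zero-pad H(K) = 02 fe to 5 bytes: K' = 02 fe 00 00 00.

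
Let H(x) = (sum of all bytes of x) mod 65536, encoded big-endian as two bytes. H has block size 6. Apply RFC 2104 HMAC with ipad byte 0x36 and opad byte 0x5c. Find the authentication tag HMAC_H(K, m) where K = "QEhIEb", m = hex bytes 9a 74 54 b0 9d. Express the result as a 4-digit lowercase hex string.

Key "QEhIEb" = 51 45 68 49 45 62 is exactly B = 6 bytes: K' = 51 45 68 49 45 62.
K' ⊕ ipad = 67 73 5e 7f 73 54.  K' ⊕ opad = 0d 19 34 15 19 3e.
Inner input = (K'⊕ipad) ∥ m = 67 73 5e 7f 73 54 ∥ 9a 74 54 b0 9d.
Inner hash: sum = 103+115+94+127+115+84+154+116+84+176+157 = 1325 → 05 2d.
Outer input = (K'⊕opad) ∥ inner = 0d 19 34 15 19 3e ∥ 05 2d.
Outer hash (tag): sum = 13+25+52+21+25+62+5+45 = 248 → 00 f8.

00f8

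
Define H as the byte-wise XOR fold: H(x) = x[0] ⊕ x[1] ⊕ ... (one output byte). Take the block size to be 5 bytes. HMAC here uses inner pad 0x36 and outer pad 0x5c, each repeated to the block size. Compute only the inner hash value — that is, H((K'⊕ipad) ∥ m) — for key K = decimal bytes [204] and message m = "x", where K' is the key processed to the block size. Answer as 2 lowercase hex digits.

82

Key decimal bytes [204] = cc is 1 byte ≤ B = 5; zero-pad to 5 bytes: K' = cc 00 00 00 00.
K' ⊕ ipad = fa 36 36 36 36.
Inner input = fa 36 36 36 36 ∥ 78.
Inner hash: XOR fa⊕36⊕36⊕36⊕36⊕78 = 82.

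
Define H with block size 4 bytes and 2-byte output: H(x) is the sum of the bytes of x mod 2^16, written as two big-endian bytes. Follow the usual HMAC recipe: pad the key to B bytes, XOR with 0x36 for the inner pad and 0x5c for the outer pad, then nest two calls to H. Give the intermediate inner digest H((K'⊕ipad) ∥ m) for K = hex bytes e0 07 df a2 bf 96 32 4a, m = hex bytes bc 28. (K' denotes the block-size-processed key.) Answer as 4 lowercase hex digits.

Key hex bytes e0 07 df a2 bf 96 32 4a is 8 bytes > B = 4, so hash it first: H(key) = 04 39, then zero-pad to 4 bytes: K' = 04 39 00 00.
K' ⊕ ipad = 32 0f 36 36.
Inner input = 32 0f 36 36 ∥ bc 28.
Inner hash: sum = 50+15+54+54+188+40 = 401 → 01 91.

0191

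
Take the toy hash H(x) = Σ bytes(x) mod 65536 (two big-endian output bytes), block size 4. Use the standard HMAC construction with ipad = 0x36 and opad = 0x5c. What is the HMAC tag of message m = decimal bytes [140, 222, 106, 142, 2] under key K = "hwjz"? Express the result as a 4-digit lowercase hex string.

0169

Key "hwjz" = 68 77 6a 7a is exactly B = 4 bytes: K' = 68 77 6a 7a.
K' ⊕ ipad = 5e 41 5c 4c.  K' ⊕ opad = 34 2b 36 26.
Inner input = (K'⊕ipad) ∥ m = 5e 41 5c 4c ∥ 8c de 6a 8e 02.
Inner hash: sum = 94+65+92+76+140+222+106+142+2 = 939 → 03 ab.
Outer input = (K'⊕opad) ∥ inner = 34 2b 36 26 ∥ 03 ab.
Outer hash (tag): sum = 52+43+54+38+3+171 = 361 → 01 69.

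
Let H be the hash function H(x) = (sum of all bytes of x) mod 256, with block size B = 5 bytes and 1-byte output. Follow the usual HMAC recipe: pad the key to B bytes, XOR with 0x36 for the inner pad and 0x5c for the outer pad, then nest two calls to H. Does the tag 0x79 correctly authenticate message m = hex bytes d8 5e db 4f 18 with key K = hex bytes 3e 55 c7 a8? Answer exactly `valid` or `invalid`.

invalid

Key hex bytes 3e 55 c7 a8 is 4 bytes ≤ B = 5; zero-pad to 5 bytes: K' = 3e 55 c7 a8 00.
K' ⊕ ipad = 08 63 f1 9e 36; K' ⊕ opad = 62 09 9b f4 5c.
Inner hash: sum = 8+99+241+158+54+216+94+219+79+24 = 1192; mod 256 = 168 → a8.
Outer hash (recomputed tag): sum = 98+9+155+244+92+168 = 766; mod 256 = 254 → fe.
Recomputed tag = fe; claimed = 79 → mismatch.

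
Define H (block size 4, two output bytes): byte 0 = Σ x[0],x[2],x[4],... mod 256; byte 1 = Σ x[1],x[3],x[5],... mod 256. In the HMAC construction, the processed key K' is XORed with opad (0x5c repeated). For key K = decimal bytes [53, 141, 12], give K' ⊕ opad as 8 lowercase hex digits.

Key decimal bytes [53, 141, 12] = 35 8d 0c is 3 bytes ≤ B = 4; zero-pad to 4 bytes: K' = 35 8d 0c 00.
XOR each byte with 0x5c: 35⊕5c=69, 8d⊕5c=d1, 0c⊕5c=50, 00⊕5c=5c.

69d1505c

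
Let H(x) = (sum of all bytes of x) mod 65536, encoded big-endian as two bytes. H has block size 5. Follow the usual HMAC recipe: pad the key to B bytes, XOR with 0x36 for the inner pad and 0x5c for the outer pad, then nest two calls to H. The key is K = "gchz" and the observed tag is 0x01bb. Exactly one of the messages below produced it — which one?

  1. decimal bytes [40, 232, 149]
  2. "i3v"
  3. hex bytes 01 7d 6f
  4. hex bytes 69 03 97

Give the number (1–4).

4

Key "gchz" = 67 63 68 7a is 4 bytes ≤ B = 5; zero-pad to 5 bytes: K' = 67 63 68 7a 00.
K' ⊕ ipad = 51 55 5e 4c 36; K' ⊕ opad = 3b 3f 34 26 5c.
m1: inner = H(51 55 5e 4c 36 28 e8 95) = 03 2b; tag = H(3b 3f 34 26 5c 03 2b) = 015e
m2: inner = H(51 55 5e 4c 36 69 33 76) = 02 98; tag = H(3b 3f 34 26 5c 02 98) = 01ca
m3: inner = H(51 55 5e 4c 36 01 7d 6f) = 02 73; tag = H(3b 3f 34 26 5c 02 73) = 01a5
m4: inner = H(51 55 5e 4c 36 69 03 97) = 02 89; tag = H(3b 3f 34 26 5c 02 89) = 01bb ← matches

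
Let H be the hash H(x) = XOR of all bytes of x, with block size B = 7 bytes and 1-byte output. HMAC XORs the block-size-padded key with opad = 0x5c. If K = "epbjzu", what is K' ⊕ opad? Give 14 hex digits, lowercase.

392c3e3626295c

Key "epbjzu" = 65 70 62 6a 7a 75 is 6 bytes ≤ B = 7; zero-pad to 7 bytes: K' = 65 70 62 6a 7a 75 00.
XOR each byte with 0x5c: 65⊕5c=39, 70⊕5c=2c, 62⊕5c=3e, 6a⊕5c=36, 7a⊕5c=26, 75⊕5c=29, 00⊕5c=5c.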